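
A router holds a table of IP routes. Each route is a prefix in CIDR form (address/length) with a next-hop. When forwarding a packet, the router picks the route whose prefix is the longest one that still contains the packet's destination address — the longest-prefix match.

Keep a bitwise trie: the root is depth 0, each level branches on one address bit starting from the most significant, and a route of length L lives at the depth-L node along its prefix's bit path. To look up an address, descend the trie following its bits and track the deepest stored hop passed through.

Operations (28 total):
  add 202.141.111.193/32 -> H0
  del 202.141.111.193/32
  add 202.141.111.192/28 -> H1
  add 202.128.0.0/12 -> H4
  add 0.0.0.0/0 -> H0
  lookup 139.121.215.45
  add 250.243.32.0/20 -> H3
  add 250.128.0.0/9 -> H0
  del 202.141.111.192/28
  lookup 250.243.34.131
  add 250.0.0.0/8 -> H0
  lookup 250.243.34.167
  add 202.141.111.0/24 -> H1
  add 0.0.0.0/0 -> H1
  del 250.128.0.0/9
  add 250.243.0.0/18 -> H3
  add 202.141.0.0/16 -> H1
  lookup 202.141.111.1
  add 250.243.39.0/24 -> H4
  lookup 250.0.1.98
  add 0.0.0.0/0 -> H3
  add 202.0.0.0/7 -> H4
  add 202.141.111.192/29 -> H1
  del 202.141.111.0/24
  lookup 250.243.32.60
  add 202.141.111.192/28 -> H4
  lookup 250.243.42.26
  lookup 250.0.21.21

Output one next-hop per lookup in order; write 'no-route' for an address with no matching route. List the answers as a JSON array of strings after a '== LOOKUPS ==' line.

Process each operation:
  add 202.141.111.193/32 -> H0 at depth 32
  del 202.141.111.193/32 (clear depth 32)
  add 202.141.111.192/28 -> H1 at depth 28
  add 202.128.0.0/12 -> H4 at depth 12
  add 0.0.0.0/0 -> H0 at depth 0
  lookup 139.121.215.45: bits 1 walk d0:H0→d1:- -> H0
  add 250.243.32.0/20 -> H3 at depth 20
  add 250.128.0.0/9 -> H0 at depth 9
  del 202.141.111.192/28 (clear depth 28)
  lookup 250.243.34.131: bits 11111010111100110010 walk d0:H0→d1:-→d2:-→d3:-→d4:-→d5:-→d6:-→d7:-→d8:-→d9:H0→d10:-→d11:-→d12:-→d13:-→d14:-→d15:-→d16:-→d17:-→d18:-→d19:-→d20:H3 -> H3
  add 250.0.0.0/8 -> H0 at depth 8
  lookup 250.243.34.167: bits 11111010111100110010 walk d0:H0→d1:-→d2:-→d3:-→d4:-→d5:-→d6:-→d7:-→d8:H0→d9:H0→d10:-→d11:-→d12:-→d13:-→d14:-→d15:-→d16:-→d17:-→d18:-→d19:-→d20:H3 -> H3
  add 202.141.111.0/24 -> H1 at depth 24
  add 0.0.0.0/0 -> H1 at depth 0
  del 250.128.0.0/9 (clear depth 9)
  add 250.243.0.0/18 -> H3 at depth 18
  add 202.141.0.0/16 -> H1 at depth 16
  lookup 202.141.111.1: bits 110010101000110101101111 walk d0:H1→d1:-→d2:-→d3:-→d4:-→d5:-→d6:-→d7:-→d8:-→d9:-→d10:-→d11:-→d12:H4→d13:-→d14:-→d15:-→d16:H1→d17:-→d18:-→d19:-→d20:-→d21:-→d22:-→d23:-→d24:H1 -> H1
  add 250.243.39.0/24 -> H4 at depth 24
  lookup 250.0.1.98: bits 11111010 walk d0:H1→d1:-→d2:-→d3:-→d4:-→d5:-→d6:-→d7:-→d8:H0 -> H0
  add 0.0.0.0/0 -> H3 at depth 0
  add 202.0.0.0/7 -> H4 at depth 7
  add 202.141.111.192/29 -> H1 at depth 29
  del 202.141.111.0/24 (clear depth 24)
  lookup 250.243.32.60: bits 111110101111001100100 walk d0:H3→d1:-→d2:-→d3:-→d4:-→d5:-→d6:-→d7:-→d8:H0→d9:-→d10:-→d11:-→d12:-→d13:-→d14:-→d15:-→d16:-→d17:-→d18:H3→d19:-→d20:H3→d21:- -> H3
  add 202.141.111.192/28 -> H4 at depth 28
  lookup 250.243.42.26: bits 11111010111100110010 walk d0:H3→d1:-→d2:-→d3:-→d4:-→d5:-→d6:-→d7:-→d8:H0→d9:-→d10:-→d11:-→d12:-→d13:-→d14:-→d15:-→d16:-→d17:-→d18:H3→d19:-→d20:H3 -> H3
  lookup 250.0.21.21: bits 11111010 walk d0:H3→d1:-→d2:-→d3:-→d4:-→d5:-→d6:-→d7:-→d8:H0 -> H0

== LOOKUPS ==
["H0","H3","H3","H1","H0","H3","H3","H0"]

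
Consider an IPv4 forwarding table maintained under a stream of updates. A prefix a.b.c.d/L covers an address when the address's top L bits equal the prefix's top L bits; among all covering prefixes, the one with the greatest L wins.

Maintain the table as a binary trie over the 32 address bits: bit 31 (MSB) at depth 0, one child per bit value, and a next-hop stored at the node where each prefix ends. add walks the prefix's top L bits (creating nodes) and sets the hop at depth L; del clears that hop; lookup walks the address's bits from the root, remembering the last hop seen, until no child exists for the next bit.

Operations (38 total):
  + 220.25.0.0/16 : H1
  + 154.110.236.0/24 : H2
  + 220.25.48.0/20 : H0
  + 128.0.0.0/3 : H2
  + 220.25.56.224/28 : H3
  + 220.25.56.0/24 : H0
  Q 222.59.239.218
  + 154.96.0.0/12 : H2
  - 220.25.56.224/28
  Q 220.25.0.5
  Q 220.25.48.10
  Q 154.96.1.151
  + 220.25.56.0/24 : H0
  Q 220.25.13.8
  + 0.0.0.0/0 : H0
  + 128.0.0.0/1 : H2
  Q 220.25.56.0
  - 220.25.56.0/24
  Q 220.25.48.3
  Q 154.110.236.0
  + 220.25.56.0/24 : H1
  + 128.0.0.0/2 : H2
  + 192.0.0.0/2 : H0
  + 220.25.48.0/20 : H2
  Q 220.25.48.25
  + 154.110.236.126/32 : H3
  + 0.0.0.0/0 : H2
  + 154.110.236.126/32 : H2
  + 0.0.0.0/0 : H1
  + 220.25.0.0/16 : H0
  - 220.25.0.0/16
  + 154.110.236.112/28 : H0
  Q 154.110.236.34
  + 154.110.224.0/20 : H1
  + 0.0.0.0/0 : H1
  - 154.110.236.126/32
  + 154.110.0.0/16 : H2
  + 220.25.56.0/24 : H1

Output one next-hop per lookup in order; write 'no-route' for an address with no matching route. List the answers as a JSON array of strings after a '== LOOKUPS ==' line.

Apply in order:
  + 220.25.0.0/16 (H1) depth=16
  + 154.110.236.0/24 (H2) depth=24
  + 220.25.48.0/20 (H0) depth=20
  + 128.0.0.0/3 (H2) depth=3
  + 220.25.56.224/28 (H3) depth=28
  + 220.25.56.0/24 (H0) depth=24
  Q 222.59.239.218: descend 110111 ; hops seen [∅] ; pick no-route
  + 154.96.0.0/12 (H2) depth=12
  del 220.25.56.224/28 (clear depth 28)
  Q 220.25.0.5: descend 110111000001100100 ; hops seen [H1] ; pick H1
  Q 220.25.48.10: descend 11011100000110010011 ; hops seen [H1,H0] ; pick H0
  Q 154.96.1.151: descend 100110100110 ; hops seen [H2,H2] ; pick H2
  + 220.25.56.0/24 (H0) depth=24
  Q 220.25.13.8: descend 110111000001100100 ; hops seen [H1] ; pick H1
  + 0.0.0.0/0 (H0) depth=0
  + 128.0.0.0/1 (H2) depth=1
  Q 220.25.56.0: descend 110111000001100100111000 ; hops seen [H0,H2,H1,H0,H0] ; pick H0
  del 220.25.56.0/24 (clear depth 24)
  Q 220.25.48.3: descend 11011100000110010011 ; hops seen [H0,H2,H1,H0] ; pick H0
  Q 154.110.236.0: descend 100110100110111011101100 ; hops seen [H0,H2,H2,H2,H2] ; pick H2
  + 220.25.56.0/24 (H1) depth=24
  + 128.0.0.0/2 (H2) depth=2
  + 192.0.0.0/2 (H0) depth=2
  + 220.25.48.0/20 (H2) depth=20
  Q 220.25.48.25: descend 11011100000110010011 ; hops seen [H0,H2,H0,H1,H2] ; pick H2
  + 154.110.236.126/32 (H3) depth=32
  + 0.0.0.0/0 (H2) depth=0
  + 154.110.236.126/32 (H2) depth=32
  + 0.0.0.0/0 (H1) depth=0
  + 220.25.0.0/16 (H0) depth=16
  del 220.25.0.0/16 (clear depth 16)
  + 154.110.236.112/28 (H0) depth=28
  Q 154.110.236.34: descend 1001101001101110111011000 ; hops seen [H1,H2,H2,H2,H2,H2] ; pick H2
  + 154.110.224.0/20 (H1) depth=20
  + 0.0.0.0/0 (H1) depth=0
  del 154.110.236.126/32 (clear depth 32)
  + 154.110.0.0/16 (H2) depth=16
  + 220.25.56.0/24 (H1) depth=24

== LOOKUPS ==
["no-route","H1","H0","H2","H1","H0","H0","H2","H2","H2"]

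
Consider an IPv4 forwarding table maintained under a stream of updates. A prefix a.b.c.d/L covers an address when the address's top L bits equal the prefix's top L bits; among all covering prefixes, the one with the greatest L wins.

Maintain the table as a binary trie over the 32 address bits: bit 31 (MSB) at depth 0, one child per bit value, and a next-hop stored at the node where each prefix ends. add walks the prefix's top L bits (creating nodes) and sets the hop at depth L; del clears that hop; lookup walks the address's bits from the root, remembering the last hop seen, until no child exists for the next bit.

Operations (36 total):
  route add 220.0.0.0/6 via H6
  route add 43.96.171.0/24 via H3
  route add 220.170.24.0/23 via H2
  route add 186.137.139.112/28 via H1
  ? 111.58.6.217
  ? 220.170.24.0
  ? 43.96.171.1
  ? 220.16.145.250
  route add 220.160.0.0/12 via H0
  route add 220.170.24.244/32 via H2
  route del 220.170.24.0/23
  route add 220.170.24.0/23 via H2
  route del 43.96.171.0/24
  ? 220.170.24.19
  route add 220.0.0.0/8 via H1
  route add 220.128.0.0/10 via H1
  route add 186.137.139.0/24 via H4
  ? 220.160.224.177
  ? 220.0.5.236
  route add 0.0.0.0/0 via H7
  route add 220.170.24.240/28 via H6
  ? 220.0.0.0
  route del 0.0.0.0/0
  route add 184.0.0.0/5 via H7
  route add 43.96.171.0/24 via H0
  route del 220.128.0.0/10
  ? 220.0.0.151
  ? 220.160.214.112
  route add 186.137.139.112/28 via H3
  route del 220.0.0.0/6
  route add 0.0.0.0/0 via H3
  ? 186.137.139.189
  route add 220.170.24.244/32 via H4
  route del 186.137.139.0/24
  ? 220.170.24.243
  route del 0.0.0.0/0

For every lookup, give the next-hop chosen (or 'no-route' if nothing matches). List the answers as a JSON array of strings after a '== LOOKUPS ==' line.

Trace:
  + 220.0.0.0/6 (H6) depth=6
  + 43.96.171.0/24 (H3) depth=24
  + 220.170.24.0/23 (H2) depth=23
  + 186.137.139.112/28 (H1) depth=28
  ? 111.58.6.217  path d0:-→d1:-  best=no-route
  ? 220.170.24.0  path d0:-→d1:-→d2:-→d3:-→d4:-→d5:-→d6:H6→d7:-→d8:-→d9:-→d10:-→d11:-→d12:-→d13:-→d14:-→d15:-→d16:-→d17:-→d18:-→d19:-→d20:-→d21:-→d22:-→d23:H2  best=H2
  ? 43.96.171.1  path d0:-→d1:-→d2:-→d3:-→d4:-→d5:-→d6:-→d7:-→d8:-→d9:-→d10:-→d11:-→d12:-→d13:-→d14:-→d15:-→d16:-→d17:-→d18:-→d19:-→d20:-→d21:-→d22:-→d23:-→d24:H3  best=H3
  ? 220.16.145.250  path d0:-→d1:-→d2:-→d3:-→d4:-→d5:-→d6:H6→d7:-→d8:-  best=H6
  + 220.160.0.0/12 (H0) depth=12
  + 220.170.24.244/32 (H2) depth=32
  - 220.170.24.0/23 clear@23
  + 220.170.24.0/23 (H2) depth=23
  - 43.96.171.0/24 clear@24
  ? 220.170.24.19  path d0:-→d1:-→d2:-→d3:-→d4:-→d5:-→d6:H6→d7:-→d8:-→d9:-→d10:-→d11:-→d12:H0→d13:-→d14:-→d15:-→d16:-→d17:-→d18:-→d19:-→d20:-→d21:-→d22:-→d23:H2→d24:-  best=H2
  + 220.0.0.0/8 (H1) depth=8
  + 220.128.0.0/10 (H1) depth=10
  + 186.137.139.0/24 (H4) depth=24
  ? 220.160.224.177  path d0:-→d1:-→d2:-→d3:-→d4:-→d5:-→d6:H6→d7:-→d8:H1→d9:-→d10:H1→d11:-→d12:H0  best=H0
  ? 220.0.5.236  path d0:-→d1:-→d2:-→d3:-→d4:-→d5:-→d6:H6→d7:-→d8:H1  best=H1
  + 0.0.0.0/0 (H7) depth=0
  + 220.170.24.240/28 (H6) depth=28
  ? 220.0.0.0  path d0:H7→d1:-→d2:-→d3:-→d4:-→d5:-→d6:H6→d7:-→d8:H1  best=H1
  - 0.0.0.0/0 clear@0
  + 184.0.0.0/5 (H7) depth=5
  + 43.96.171.0/24 (H0) depth=24
  - 220.128.0.0/10 clear@10
  ? 220.0.0.151  path d0:-→d1:-→d2:-→d3:-→d4:-→d5:-→d6:H6→d7:-→d8:H1  best=H1
  ? 220.160.214.112  path d0:-→d1:-→d2:-→d3:-→d4:-→d5:-→d6:H6→d7:-→d8:H1→d9:-→d10:-→d11:-→d12:H0  best=H0
  + 186.137.139.112/28 (H3) depth=28
  - 220.0.0.0/6 clear@6
  + 0.0.0.0/0 (H3) depth=0
  ? 186.137.139.189  path d0:H3→d1:-→d2:-→d3:-→d4:-→d5:H7→d6:-→d7:-→d8:-→d9:-→d10:-→d11:-→d12:-→d13:-→d14:-→d15:-→d16:-→d17:-→d18:-→d19:-→d20:-→d21:-→d22:-→d23:-→d24:H4  best=H4
  + 220.170.24.244/32 (H4) depth=32
  - 186.137.139.0/24 clear@24
  ? 220.170.24.243  path d0:H3→d1:-→d2:-→d3:-→d4:-→d5:-→d6:-→d7:-→d8:H1→d9:-→d10:-→d11:-→d12:H0→d13:-→d14:-→d15:-→d16:-→d17:-→d18:-→d19:-→d20:-→d21:-→d22:-→d23:H2→d24:-→d25:-→d26:-→d27:-→d28:H6→d29:-  best=H6
  - 0.0.0.0/0 clear@0

== LOOKUPS ==
["no-route","H2","H3","H6","H2","H0","H1","H1","H1","H0","H4","H6"]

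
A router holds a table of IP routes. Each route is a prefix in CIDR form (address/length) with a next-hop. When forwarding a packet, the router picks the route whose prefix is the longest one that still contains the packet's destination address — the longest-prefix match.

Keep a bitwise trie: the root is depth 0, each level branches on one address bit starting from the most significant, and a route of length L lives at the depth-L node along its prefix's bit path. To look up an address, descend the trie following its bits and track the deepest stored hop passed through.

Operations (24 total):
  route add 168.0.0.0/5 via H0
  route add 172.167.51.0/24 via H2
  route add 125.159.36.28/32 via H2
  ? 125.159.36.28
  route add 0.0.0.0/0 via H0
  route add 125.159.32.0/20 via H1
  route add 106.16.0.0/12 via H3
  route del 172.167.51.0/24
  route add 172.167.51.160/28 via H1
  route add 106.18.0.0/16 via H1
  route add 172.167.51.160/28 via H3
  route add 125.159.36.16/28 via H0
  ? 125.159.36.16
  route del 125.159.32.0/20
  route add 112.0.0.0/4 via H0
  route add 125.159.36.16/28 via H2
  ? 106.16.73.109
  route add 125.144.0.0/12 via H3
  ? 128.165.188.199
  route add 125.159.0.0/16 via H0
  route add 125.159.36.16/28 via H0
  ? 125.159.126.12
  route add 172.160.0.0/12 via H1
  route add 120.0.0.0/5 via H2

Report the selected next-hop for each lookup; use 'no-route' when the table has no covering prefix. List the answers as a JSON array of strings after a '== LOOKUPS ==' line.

Apply in order:
  + 168.0.0.0/5 (H0) depth=5
  + 172.167.51.0/24 (H2) depth=24
  + 125.159.36.28/32 (H2) depth=32
  ? 125.159.36.28  path d0:-→d1:-→d2:-→d3:-→d4:-→d5:-→d6:-→d7:-→d8:-→d9:-→d10:-→d11:-→d12:-→d13:-→d14:-→d15:-→d16:-→d17:-→d18:-→d19:-→d20:-→d21:-→d22:-→d23:-→d24:-→d25:-→d26:-→d27:-→d28:-→d29:-→d30:-→d31:-→d32:H2  best=H2
  + 0.0.0.0/0 (H0) depth=0
  + 125.159.32.0/20 (H1) depth=20
  + 106.16.0.0/12 (H3) depth=12
  - 172.167.51.0/24 clear@24
  + 172.167.51.160/28 (H1) depth=28
  + 106.18.0.0/16 (H1) depth=16
  + 172.167.51.160/28 (H3) depth=28
  + 125.159.36.16/28 (H0) depth=28
  ? 125.159.36.16  path d0:H0→d1:-→d2:-→d3:-→d4:-→d5:-→d6:-→d7:-→d8:-→d9:-→d10:-→d11:-→d12:-→d13:-→d14:-→d15:-→d16:-→d17:-→d18:-→d19:-→d20:H1→d21:-→d22:-→d23:-→d24:-→d25:-→d26:-→d27:-→d28:H0  best=H0
  - 125.159.32.0/20 clear@20
  + 112.0.0.0/4 (H0) depth=4
  + 125.159.36.16/28 (H2) depth=28
  ? 106.16.73.109  path d0:H0→d1:-→d2:-→d3:-→d4:-→d5:-→d6:-→d7:-→d8:-→d9:-→d10:-→d11:-→d12:H3→d13:-→d14:-  best=H3
  + 125.144.0.0/12 (H3) depth=12
  ? 128.165.188.199  path d0:H0→d1:-→d2:-  best=H0
  + 125.159.0.0/16 (H0) depth=16
  + 125.159.36.16/28 (H0) depth=28
  ? 125.159.126.12  path d0:H0→d1:-→d2:-→d3:-→d4:H0→d5:-→d6:-→d7:-→d8:-→d9:-→d10:-→d11:-→d12:H3→d13:-→d14:-→d15:-→d16:H0→d17:-  best=H0
  + 172.160.0.0/12 (H1) depth=12
  + 120.0.0.0/5 (H2) depth=5

== LOOKUPS ==
["H2","H0","H3","H0","H0"]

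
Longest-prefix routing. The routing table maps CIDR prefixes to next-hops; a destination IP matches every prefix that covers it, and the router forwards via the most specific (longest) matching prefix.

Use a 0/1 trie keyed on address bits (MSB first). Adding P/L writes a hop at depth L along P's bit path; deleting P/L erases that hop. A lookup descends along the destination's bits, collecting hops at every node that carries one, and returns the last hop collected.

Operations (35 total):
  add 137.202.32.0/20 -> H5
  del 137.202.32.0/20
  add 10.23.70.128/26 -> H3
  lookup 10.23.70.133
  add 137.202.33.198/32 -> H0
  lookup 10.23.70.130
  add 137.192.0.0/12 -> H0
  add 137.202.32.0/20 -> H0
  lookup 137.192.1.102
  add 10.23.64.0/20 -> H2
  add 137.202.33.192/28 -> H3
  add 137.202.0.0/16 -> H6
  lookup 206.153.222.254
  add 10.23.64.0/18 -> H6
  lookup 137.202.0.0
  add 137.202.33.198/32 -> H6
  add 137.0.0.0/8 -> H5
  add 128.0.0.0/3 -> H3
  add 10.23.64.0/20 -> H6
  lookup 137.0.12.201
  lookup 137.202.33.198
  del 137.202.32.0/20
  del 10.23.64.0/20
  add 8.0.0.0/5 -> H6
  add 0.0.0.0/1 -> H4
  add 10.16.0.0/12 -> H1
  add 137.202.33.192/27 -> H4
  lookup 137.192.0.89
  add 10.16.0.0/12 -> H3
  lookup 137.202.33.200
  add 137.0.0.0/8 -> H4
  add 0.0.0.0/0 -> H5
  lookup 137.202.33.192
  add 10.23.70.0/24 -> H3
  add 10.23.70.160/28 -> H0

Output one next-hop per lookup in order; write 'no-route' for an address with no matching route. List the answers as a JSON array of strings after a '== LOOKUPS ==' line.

Trace:
  + 137.202.32.0/20 (H5) depth=20
  del 137.202.32.0/20 (clear depth 20)
  + 10.23.70.128/26 (H3) depth=26
  ? 10.23.70.133  path d0:-→d1:-→d2:-→d3:-→d4:-→d5:-→d6:-→d7:-→d8:-→d9:-→d10:-→d11:-→d12:-→d13:-→d14:-→d15:-→d16:-→d17:-→d18:-→d19:-→d20:-→d21:-→d22:-→d23:-→d24:-→d25:-→d26:H3  best=H3
  + 137.202.33.198/32 (H0) depth=32
  ? 10.23.70.130  path d0:-→d1:-→d2:-→d3:-→d4:-→d5:-→d6:-→d7:-→d8:-→d9:-→d10:-→d11:-→d12:-→d13:-→d14:-→d15:-→d16:-→d17:-→d18:-→d19:-→d20:-→d21:-→d22:-→d23:-→d24:-→d25:-→d26:H3  best=H3
  + 137.192.0.0/12 (H0) depth=12
  + 137.202.32.0/20 (H0) depth=20
  ? 137.192.1.102  path d0:-→d1:-→d2:-→d3:-→d4:-→d5:-→d6:-→d7:-→d8:-→d9:-→d10:-→d11:-→d12:H0  best=H0
  + 10.23.64.0/20 (H2) depth=20
  + 137.202.33.192/28 (H3) depth=28
  + 137.202.0.0/16 (H6) depth=16
  ? 206.153.222.254  path d0:-→d1:-  best=no-route
  + 10.23.64.0/18 (H6) depth=18
  ? 137.202.0.0  path d0:-→d1:-→d2:-→d3:-→d4:-→d5:-→d6:-→d7:-→d8:-→d9:-→d10:-→d11:-→d12:H0→d13:-→d14:-→d15:-→d16:H6→d17:-→d18:-  best=H6
  + 137.202.33.198/32 (H6) depth=32
  + 137.0.0.0/8 (H5) depth=8
  + 128.0.0.0/3 (H3) depth=3
  + 10.23.64.0/20 (H6) depth=20
  ? 137.0.12.201  path d0:-→d1:-→d2:-→d3:H3→d4:-→d5:-→d6:-→d7:-→d8:H5  best=H5
  ? 137.202.33.198  path d0:-→d1:-→d2:-→d3:H3→d4:-→d5:-→d6:-→d7:-→d8:H5→d9:-→d10:-→d11:-→d12:H0→d13:-→d14:-→d15:-→d16:H6→d17:-→d18:-→d19:-→d20:H0→d21:-→d22:-→d23:-→d24:-→d25:-→d26:-→d27:-→d28:H3→d29:-→d30:-→d31:-→d32:H6  best=H6
  del 137.202.32.0/20 (clear depth 20)
  del 10.23.64.0/20 (clear depth 20)
  + 8.0.0.0/5 (H6) depth=5
  + 0.0.0.0/1 (H4) depth=1
  + 10.16.0.0/12 (H1) depth=12
  + 137.202.33.192/27 (H4) depth=27
  ? 137.192.0.89  path d0:-→d1:-→d2:-→d3:H3→d4:-→d5:-→d6:-→d7:-→d8:H5→d9:-→d10:-→d11:-→d12:H0  best=H0
  + 10.16.0.0/12 (H3) depth=12
  ? 137.202.33.200  path d0:-→d1:-→d2:-→d3:H3→d4:-→d5:-→d6:-→d7:-→d8:H5→d9:-→d10:-→d11:-→d12:H0→d13:-→d14:-→d15:-→d16:H6→d17:-→d18:-→d19:-→d20:-→d21:-→d22:-→d23:-→d24:-→d25:-→d26:-→d27:H4→d28:H3  best=H3
  + 137.0.0.0/8 (H4) depth=8
  + 0.0.0.0/0 (H5) depth=0
  ? 137.202.33.192  path d0:H5→d1:-→d2:-→d3:H3→d4:-→d5:-→d6:-→d7:-→d8:H4→d9:-→d10:-→d11:-→d12:H0→d13:-→d14:-→d15:-→d16:H6→d17:-→d18:-→d19:-→d20:-→d21:-→d22:-→d23:-→d24:-→d25:-→d26:-→d27:H4→d28:H3→d29:-  best=H3
  + 10.23.70.0/24 (H3) depth=24
  + 10.23.70.160/28 (H0) depth=28

== LOOKUPS ==
["H3","H3","H0","no-route","H6","H5","H6","H0","H3","H3"]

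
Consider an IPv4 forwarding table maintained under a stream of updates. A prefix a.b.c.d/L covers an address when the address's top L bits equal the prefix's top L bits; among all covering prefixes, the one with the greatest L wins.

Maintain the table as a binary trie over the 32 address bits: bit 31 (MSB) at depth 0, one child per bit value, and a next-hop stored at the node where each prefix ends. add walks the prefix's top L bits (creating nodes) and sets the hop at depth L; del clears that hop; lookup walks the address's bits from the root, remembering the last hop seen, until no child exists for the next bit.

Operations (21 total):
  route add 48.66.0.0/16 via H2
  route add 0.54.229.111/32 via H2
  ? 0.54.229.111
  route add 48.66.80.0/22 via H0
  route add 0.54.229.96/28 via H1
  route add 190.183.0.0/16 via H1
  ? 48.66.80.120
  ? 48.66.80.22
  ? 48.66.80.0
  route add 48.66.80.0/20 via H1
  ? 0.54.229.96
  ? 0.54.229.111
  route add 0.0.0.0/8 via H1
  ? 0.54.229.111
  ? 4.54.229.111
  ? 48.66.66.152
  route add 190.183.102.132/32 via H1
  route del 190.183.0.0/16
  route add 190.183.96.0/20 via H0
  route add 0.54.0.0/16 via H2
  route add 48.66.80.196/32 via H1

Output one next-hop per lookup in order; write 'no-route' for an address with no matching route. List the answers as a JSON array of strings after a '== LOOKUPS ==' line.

Process each operation:
  add 48.66.0.0/16 -> H2 at depth 16
  add 0.54.229.111/32 -> H2 at depth 32
  lookup 0.54.229.111: bits 00000000001101101110010101101111 walk d0:-→d1:-→d2:-→d3:-→d4:-→d5:-→d6:-→d7:-→d8:-→d9:-→d10:-→d11:-→d12:-→d13:-→d14:-→d15:-→d16:-→d17:-→d18:-→d19:-→d20:-→d21:-→d22:-→d23:-→d24:-→d25:-→d26:-→d27:-→d28:-→d29:-→d30:-→d31:-→d32:H2 -> H2
  add 48.66.80.0/22 -> H0 at depth 22
  add 0.54.229.96/28 -> H1 at depth 28
  add 190.183.0.0/16 -> H1 at depth 16
  lookup 48.66.80.120: bits 0011000001000010010100 walk d0:-→d1:-→d2:-→d3:-→d4:-→d5:-→d6:-→d7:-→d8:-→d9:-→d10:-→d11:-→d12:-→d13:-→d14:-→d15:-→d16:H2→d17:-→d18:-→d19:-→d20:-→d21:-→d22:H0 -> H0
  lookup 48.66.80.22: bits 0011000001000010010100 walk d0:-→d1:-→d2:-→d3:-→d4:-→d5:-→d6:-→d7:-→d8:-→d9:-→d10:-→d11:-→d12:-→d13:-→d14:-→d15:-→d16:H2→d17:-→d18:-→d19:-→d20:-→d21:-→d22:H0 -> H0
  lookup 48.66.80.0: bits 0011000001000010010100 walk d0:-→d1:-→d2:-→d3:-→d4:-→d5:-→d6:-→d7:-→d8:-→d9:-→d10:-→d11:-→d12:-→d13:-→d14:-→d15:-→d16:H2→d17:-→d18:-→d19:-→d20:-→d21:-→d22:H0 -> H0
  add 48.66.80.0/20 -> H1 at depth 20
  lookup 0.54.229.96: bits 0000000000110110111001010110 walk d0:-→d1:-→d2:-→d3:-→d4:-→d5:-→d6:-→d7:-→d8:-→d9:-→d10:-→d11:-→d12:-→d13:-→d14:-→d15:-→d16:-→d17:-→d18:-→d19:-→d20:-→d21:-→d22:-→d23:-→d24:-→d25:-→d26:-→d27:-→d28:H1 -> H1
  lookup 0.54.229.111: bits 00000000001101101110010101101111 walk d0:-→d1:-→d2:-→d3:-→d4:-→d5:-→d6:-→d7:-→d8:-→d9:-→d10:-→d11:-→d12:-→d13:-→d14:-→d15:-→d16:-→d17:-→d18:-→d19:-→d20:-→d21:-→d22:-→d23:-→d24:-→d25:-→d26:-→d27:-→d28:H1→d29:-→d30:-→d31:-→d32:H2 -> H2
  add 0.0.0.0/8 -> H1 at depth 8
  lookup 0.54.229.111: bits 00000000001101101110010101101111 walk d0:-→d1:-→d2:-→d3:-→d4:-→d5:-→d6:-→d7:-→d8:H1→d9:-→d10:-→d11:-→d12:-→d13:-→d14:-→d15:-→d16:-→d17:-→d18:-→d19:-→d20:-→d21:-→d22:-→d23:-→d24:-→d25:-→d26:-→d27:-→d28:H1→d29:-→d30:-→d31:-→d32:H2 -> H2
  lookup 4.54.229.111: bits 00000 walk d0:-→d1:-→d2:-→d3:-→d4:-→d5:- -> no-route
  lookup 48.66.66.152: bits 0011000001000010010 walk d0:-→d1:-→d2:-→d3:-→d4:-→d5:-→d6:-→d7:-→d8:-→d9:-→d10:-→d11:-→d12:-→d13:-→d14:-→d15:-→d16:H2→d17:-→d18:-→d19:- -> H2
  add 190.183.102.132/32 -> H1 at depth 32
  del 190.183.0.0/16 (clear depth 16)
  add 190.183.96.0/20 -> H0 at depth 20
  add 0.54.0.0/16 -> H2 at depth 16
  add 48.66.80.196/32 -> H1 at depth 32

== LOOKUPS ==
["H2","H0","H0","H0","H1","H2","H2","no-route","H2"]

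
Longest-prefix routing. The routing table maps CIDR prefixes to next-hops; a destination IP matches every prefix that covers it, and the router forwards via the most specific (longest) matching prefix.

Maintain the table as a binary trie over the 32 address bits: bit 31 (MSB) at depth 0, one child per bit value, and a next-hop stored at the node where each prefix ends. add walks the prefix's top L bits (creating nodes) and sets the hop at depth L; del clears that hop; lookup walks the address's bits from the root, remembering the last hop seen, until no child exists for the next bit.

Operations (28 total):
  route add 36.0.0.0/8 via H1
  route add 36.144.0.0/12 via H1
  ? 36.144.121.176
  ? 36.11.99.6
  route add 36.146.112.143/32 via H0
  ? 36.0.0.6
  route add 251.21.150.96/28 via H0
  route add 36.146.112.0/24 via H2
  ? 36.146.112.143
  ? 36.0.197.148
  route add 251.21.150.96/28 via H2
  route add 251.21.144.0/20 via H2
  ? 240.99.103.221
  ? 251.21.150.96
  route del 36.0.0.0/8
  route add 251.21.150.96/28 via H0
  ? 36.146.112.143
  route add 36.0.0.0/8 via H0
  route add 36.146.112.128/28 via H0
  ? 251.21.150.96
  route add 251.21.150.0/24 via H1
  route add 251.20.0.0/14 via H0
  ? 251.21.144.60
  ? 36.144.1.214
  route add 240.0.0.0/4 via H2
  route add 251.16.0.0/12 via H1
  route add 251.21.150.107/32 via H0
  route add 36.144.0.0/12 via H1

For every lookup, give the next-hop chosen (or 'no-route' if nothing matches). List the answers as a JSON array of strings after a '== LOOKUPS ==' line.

Process each operation:
  + 36.0.0.0/8 (H1) depth=8
  + 36.144.0.0/12 (H1) depth=12
  lookup 36.144.121.176: bits 001001001001 walk d0:-→d1:-→d2:-→d3:-→d4:-→d5:-→d6:-→d7:-→d8:H1→d9:-→d10:-→d11:-→d12:H1 -> H1
  lookup 36.11.99.6: bits 00100100 walk d0:-→d1:-→d2:-→d3:-→d4:-→d5:-→d6:-→d7:-→d8:H1 -> H1
  + 36.146.112.143/32 (H0) depth=32
  lookup 36.0.0.6: bits 00100100 walk d0:-→d1:-→d2:-→d3:-→d4:-→d5:-→d6:-→d7:-→d8:H1 -> H1
  + 251.21.150.96/28 (H0) depth=28
  + 36.146.112.0/24 (H2) depth=24
  lookup 36.146.112.143: bits 00100100100100100111000010001111 walk d0:-→d1:-→d2:-→d3:-→d4:-→d5:-→d6:-→d7:-→d8:H1→d9:-→d10:-→d11:-→d12:H1→d13:-→d14:-→d15:-→d16:-→d17:-→d18:-→d19:-→d20:-→d21:-→d22:-→d23:-→d24:H2→d25:-→d26:-→d27:-→d28:-→d29:-→d30:-→d31:-→d32:H0 -> H0
  lookup 36.0.197.148: bits 00100100 walk d0:-→d1:-→d2:-→d3:-→d4:-→d5:-→d6:-→d7:-→d8:H1 -> H1
  + 251.21.150.96/28 (H2) depth=28
  + 251.21.144.0/20 (H2) depth=20
  lookup 240.99.103.221: bits 1111 walk d0:-→d1:-→d2:-→d3:-→d4:- -> no-route
  lookup 251.21.150.96: bits 1111101100010101100101100110 walk d0:-→d1:-→d2:-→d3:-→d4:-→d5:-→d6:-→d7:-→d8:-→d9:-→d10:-→d11:-→d12:-→d13:-→d14:-→d15:-→d16:-→d17:-→d18:-→d19:-→d20:H2→d21:-→d22:-→d23:-→d24:-→d25:-→d26:-→d27:-→d28:H2 -> H2
  del 36.0.0.0/8 (clear depth 8)
  + 251.21.150.96/28 (H0) depth=28
  lookup 36.146.112.143: bits 00100100100100100111000010001111 walk d0:-→d1:-→d2:-→d3:-→d4:-→d5:-→d6:-→d7:-→d8:-→d9:-→d10:-→d11:-→d12:H1→d13:-→d14:-→d15:-→d16:-→d17:-→d18:-→d19:-→d20:-→d21:-→d22:-→d23:-→d24:H2→d25:-→d26:-→d27:-→d28:-→d29:-→d30:-→d31:-→d32:H0 -> H0
  + 36.0.0.0/8 (H0) depth=8
  + 36.146.112.128/28 (H0) depth=28
  lookup 251.21.150.96: bits 1111101100010101100101100110 walk d0:-→d1:-→d2:-→d3:-→d4:-→d5:-→d6:-→d7:-→d8:-→d9:-→d10:-→d11:-→d12:-→d13:-→d14:-→d15:-→d16:-→d17:-→d18:-→d19:-→d20:H2→d21:-→d22:-→d23:-→d24:-→d25:-→d26:-→d27:-→d28:H0 -> H0
  + 251.21.150.0/24 (H1) depth=24
  + 251.20.0.0/14 (H0) depth=14
  lookup 251.21.144.60: bits 111110110001010110010 walk d0:-→d1:-→d2:-→d3:-→d4:-→d5:-→d6:-→d7:-→d8:-→d9:-→d10:-→d11:-→d12:-→d13:-→d14:H0→d15:-→d16:-→d17:-→d18:-→d19:-→d20:H2→d21:- -> H2
  lookup 36.144.1.214: bits 00100100100100 walk d0:-→d1:-→d2:-→d3:-→d4:-→d5:-→d6:-→d7:-→d8:H0→d9:-→d10:-→d11:-→d12:H1→d13:-→d14:- -> H1
  + 240.0.0.0/4 (H2) depth=4
  + 251.16.0.0/12 (H1) depth=12
  + 251.21.150.107/32 (H0) depth=32
  + 36.144.0.0/12 (H1) depth=12

== LOOKUPS ==
["H1","H1","H1","H0","H1","no-route","H2","H0","H0","H2","H1"]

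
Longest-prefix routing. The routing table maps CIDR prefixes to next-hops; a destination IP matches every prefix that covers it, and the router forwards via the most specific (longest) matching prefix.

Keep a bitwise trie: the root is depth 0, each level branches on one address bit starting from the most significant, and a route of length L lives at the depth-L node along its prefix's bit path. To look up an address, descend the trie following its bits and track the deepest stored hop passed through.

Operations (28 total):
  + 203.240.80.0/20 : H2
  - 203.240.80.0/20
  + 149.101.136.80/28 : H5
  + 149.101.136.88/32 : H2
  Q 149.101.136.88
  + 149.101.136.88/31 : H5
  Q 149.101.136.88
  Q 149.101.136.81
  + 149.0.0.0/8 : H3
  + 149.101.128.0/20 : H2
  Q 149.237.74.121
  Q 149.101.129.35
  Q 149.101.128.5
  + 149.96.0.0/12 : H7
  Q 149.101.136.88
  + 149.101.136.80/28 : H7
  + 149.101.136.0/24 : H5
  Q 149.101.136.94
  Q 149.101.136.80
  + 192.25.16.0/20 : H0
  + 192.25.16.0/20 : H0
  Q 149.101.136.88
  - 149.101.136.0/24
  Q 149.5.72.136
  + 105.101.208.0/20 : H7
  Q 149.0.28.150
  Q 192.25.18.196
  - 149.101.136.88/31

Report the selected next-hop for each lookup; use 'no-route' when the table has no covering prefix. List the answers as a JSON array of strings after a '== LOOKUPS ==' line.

Process each operation:
  + 203.240.80.0/20 (H2) depth=20
  - 203.240.80.0/20 clear@20
  + 149.101.136.80/28 (H5) depth=28
  + 149.101.136.88/32 (H2) depth=32
  lookup 149.101.136.88: bits 10010101011001011000100001011000 walk d0:-→d1:-→d2:-→d3:-→d4:-→d5:-→d6:-→d7:-→d8:-→d9:-→d10:-→d11:-→d12:-→d13:-→d14:-→d15:-→d16:-→d17:-→d18:-→d19:-→d20:-→d21:-→d22:-→d23:-→d24:-→d25:-→d26:-→d27:-→d28:H5→d29:-→d30:-→d31:-→d32:H2 -> H2
  + 149.101.136.88/31 (H5) depth=31
  lookup 149.101.136.88: bits 10010101011001011000100001011000 walk d0:-→d1:-→d2:-→d3:-→d4:-→d5:-→d6:-→d7:-→d8:-→d9:-→d10:-→d11:-→d12:-→d13:-→d14:-→d15:-→d16:-→d17:-→d18:-→d19:-→d20:-→d21:-→d22:-→d23:-→d24:-→d25:-→d26:-→d27:-→d28:H5→d29:-→d30:-→d31:H5→d32:H2 -> H2
  lookup 149.101.136.81: bits 1001010101100101100010000101 walk d0:-→d1:-→d2:-→d3:-→d4:-→d5:-→d6:-→d7:-→d8:-→d9:-→d10:-→d11:-→d12:-→d13:-→d14:-→d15:-→d16:-→d17:-→d18:-→d19:-→d20:-→d21:-→d22:-→d23:-→d24:-→d25:-→d26:-→d27:-→d28:H5 -> H5
  + 149.0.0.0/8 (H3) depth=8
  + 149.101.128.0/20 (H2) depth=20
  lookup 149.237.74.121: bits 10010101 walk d0:-→d1:-→d2:-→d3:-→d4:-→d5:-→d6:-→d7:-→d8:H3 -> H3
  lookup 149.101.129.35: bits 10010101011001011000 walk d0:-→d1:-→d2:-→d3:-→d4:-→d5:-→d6:-→d7:-→d8:H3→d9:-→d10:-→d11:-→d12:-→d13:-→d14:-→d15:-→d16:-→d17:-→d18:-→d19:-→d20:H2 -> H2
  lookup 149.101.128.5: bits 10010101011001011000 walk d0:-→d1:-→d2:-→d3:-→d4:-→d5:-→d6:-→d7:-→d8:H3→d9:-→d10:-→d11:-→d12:-→d13:-→d14:-→d15:-→d16:-→d17:-→d18:-→d19:-→d20:H2 -> H2
  + 149.96.0.0/12 (H7) depth=12
  lookup 149.101.136.88: bits 10010101011001011000100001011000 walk d0:-→d1:-→d2:-→d3:-→d4:-→d5:-→d6:-→d7:-→d8:H3→d9:-→d10:-→d11:-→d12:H7→d13:-→d14:-→d15:-→d16:-→d17:-→d18:-→d19:-→d20:H2→d21:-→d22:-→d23:-→d24:-→d25:-→d26:-→d27:-→d28:H5→d29:-→d30:-→d31:H5→d32:H2 -> H2
  + 149.101.136.80/28 (H7) depth=28
  + 149.101.136.0/24 (H5) depth=24
  lookup 149.101.136.94: bits 10010101011001011000100001011 walk d0:-→d1:-→d2:-→d3:-→d4:-→d5:-→d6:-→d7:-→d8:H3→d9:-→d10:-→d11:-→d12:H7→d13:-→d14:-→d15:-→d16:-→d17:-→d18:-→d19:-→d20:H2→d21:-→d22:-→d23:-→d24:H5→d25:-→d26:-→d27:-→d28:H7→d29:- -> H7
  lookup 149.101.136.80: bits 1001010101100101100010000101 walk d0:-→d1:-→d2:-→d3:-→d4:-→d5:-→d6:-→d7:-→d8:H3→d9:-→d10:-→d11:-→d12:H7→d13:-→d14:-→d15:-→d16:-→d17:-→d18:-→d19:-→d20:H2→d21:-→d22:-→d23:-→d24:H5→d25:-→d26:-→d27:-→d28:H7 -> H7
  + 192.25.16.0/20 (H0) depth=20
  + 192.25.16.0/20 (H0) depth=20
  lookup 149.101.136.88: bits 10010101011001011000100001011000 walk d0:-→d1:-→d2:-→d3:-→d4:-→d5:-→d6:-→d7:-→d8:H3→d9:-→d10:-→d11:-→d12:H7→d13:-→d14:-→d15:-→d16:-→d17:-→d18:-→d19:-→d20:H2→d21:-→d22:-→d23:-→d24:H5→d25:-→d26:-→d27:-→d28:H7→d29:-→d30:-→d31:H5→d32:H2 -> H2
  - 149.101.136.0/24 clear@24
  lookup 149.5.72.136: bits 100101010 walk d0:-→d1:-→d2:-→d3:-→d4:-→d5:-→d6:-→d7:-→d8:H3→d9:- -> H3
  + 105.101.208.0/20 (H7) depth=20
  lookup 149.0.28.150: bits 100101010 walk d0:-→d1:-→d2:-→d3:-→d4:-→d5:-→d6:-→d7:-→d8:H3→d9:- -> H3
  lookup 192.25.18.196: bits 11000000000110010001 walk d0:-→d1:-→d2:-→d3:-→d4:-→d5:-→d6:-→d7:-→d8:-→d9:-→d10:-→d11:-→d12:-→d13:-→d14:-→d15:-→d16:-→d17:-→d18:-→d19:-→d20:H0 -> H0
  - 149.101.136.88/31 clear@31

== LOOKUPS ==
["H2","H2","H5","H3","H2","H2","H2","H7","H7","H2","H3","H3","H0"]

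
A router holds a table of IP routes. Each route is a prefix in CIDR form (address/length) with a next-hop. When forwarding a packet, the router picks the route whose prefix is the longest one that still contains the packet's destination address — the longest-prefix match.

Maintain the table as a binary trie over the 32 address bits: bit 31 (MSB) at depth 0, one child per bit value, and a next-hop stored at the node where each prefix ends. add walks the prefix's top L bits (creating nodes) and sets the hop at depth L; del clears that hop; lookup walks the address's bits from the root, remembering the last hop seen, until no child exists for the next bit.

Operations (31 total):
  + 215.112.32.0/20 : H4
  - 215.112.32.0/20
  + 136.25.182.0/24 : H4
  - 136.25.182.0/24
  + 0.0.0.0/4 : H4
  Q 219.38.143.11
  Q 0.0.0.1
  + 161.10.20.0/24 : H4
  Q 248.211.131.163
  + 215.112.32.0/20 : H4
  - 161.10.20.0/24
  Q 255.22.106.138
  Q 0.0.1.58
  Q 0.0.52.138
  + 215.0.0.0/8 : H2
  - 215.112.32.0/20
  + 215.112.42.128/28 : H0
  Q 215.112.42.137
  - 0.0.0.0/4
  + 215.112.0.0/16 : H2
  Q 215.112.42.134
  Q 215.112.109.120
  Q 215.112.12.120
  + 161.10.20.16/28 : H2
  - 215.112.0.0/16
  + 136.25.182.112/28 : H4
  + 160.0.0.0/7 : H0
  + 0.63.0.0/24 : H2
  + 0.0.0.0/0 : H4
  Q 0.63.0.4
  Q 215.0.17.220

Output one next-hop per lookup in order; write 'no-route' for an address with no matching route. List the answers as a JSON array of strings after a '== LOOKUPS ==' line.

Trace:
  + 215.112.32.0/20 (H4) depth=20
  - 215.112.32.0/20 clear@20
  + 136.25.182.0/24 (H4) depth=24
  - 136.25.182.0/24 clear@24
  + 0.0.0.0/4 (H4) depth=4
  Q 219.38.143.11: descend 1101 ; hops seen [∅] ; pick no-route
  Q 0.0.0.1: descend 0000 ; hops seen [H4] ; pick H4
  + 161.10.20.0/24 (H4) depth=24
  Q 248.211.131.163: descend 11 ; hops seen [∅] ; pick no-route
  + 215.112.32.0/20 (H4) depth=20
  - 161.10.20.0/24 clear@24
  Q 255.22.106.138: descend 11 ; hops seen [∅] ; pick no-route
  Q 0.0.1.58: descend 0000 ; hops seen [H4] ; pick H4
  Q 0.0.52.138: descend 0000 ; hops seen [H4] ; pick H4
  + 215.0.0.0/8 (H2) depth=8
  - 215.112.32.0/20 clear@20
  + 215.112.42.128/28 (H0) depth=28
  Q 215.112.42.137: descend 1101011101110000001010101000 ; hops seen [H2,H0] ; pick H0
  - 0.0.0.0/4 clear@4
  + 215.112.0.0/16 (H2) depth=16
  Q 215.112.42.134: descend 1101011101110000001010101000 ; hops seen [H2,H2,H0] ; pick H0
  Q 215.112.109.120: descend 11010111011100000 ; hops seen [H2,H2] ; pick H2
  Q 215.112.12.120: descend 110101110111000000 ; hops seen [H2,H2] ; pick H2
  + 161.10.20.16/28 (H2) depth=28
  - 215.112.0.0/16 clear@16
  + 136.25.182.112/28 (H4) depth=28
  + 160.0.0.0/7 (H0) depth=7
  + 0.63.0.0/24 (H2) depth=24
  + 0.0.0.0/0 (H4) depth=0
  Q 0.63.0.4: descend 000000000011111100000000 ; hops seen [H4,H2] ; pick H2
  Q 215.0.17.220: descend 110101110 ; hops seen [H4,H2] ; pick H2

== LOOKUPS ==
["no-route","H4","no-route","no-route","H4","H4","H0","H0","H2","H2","H2","H2"]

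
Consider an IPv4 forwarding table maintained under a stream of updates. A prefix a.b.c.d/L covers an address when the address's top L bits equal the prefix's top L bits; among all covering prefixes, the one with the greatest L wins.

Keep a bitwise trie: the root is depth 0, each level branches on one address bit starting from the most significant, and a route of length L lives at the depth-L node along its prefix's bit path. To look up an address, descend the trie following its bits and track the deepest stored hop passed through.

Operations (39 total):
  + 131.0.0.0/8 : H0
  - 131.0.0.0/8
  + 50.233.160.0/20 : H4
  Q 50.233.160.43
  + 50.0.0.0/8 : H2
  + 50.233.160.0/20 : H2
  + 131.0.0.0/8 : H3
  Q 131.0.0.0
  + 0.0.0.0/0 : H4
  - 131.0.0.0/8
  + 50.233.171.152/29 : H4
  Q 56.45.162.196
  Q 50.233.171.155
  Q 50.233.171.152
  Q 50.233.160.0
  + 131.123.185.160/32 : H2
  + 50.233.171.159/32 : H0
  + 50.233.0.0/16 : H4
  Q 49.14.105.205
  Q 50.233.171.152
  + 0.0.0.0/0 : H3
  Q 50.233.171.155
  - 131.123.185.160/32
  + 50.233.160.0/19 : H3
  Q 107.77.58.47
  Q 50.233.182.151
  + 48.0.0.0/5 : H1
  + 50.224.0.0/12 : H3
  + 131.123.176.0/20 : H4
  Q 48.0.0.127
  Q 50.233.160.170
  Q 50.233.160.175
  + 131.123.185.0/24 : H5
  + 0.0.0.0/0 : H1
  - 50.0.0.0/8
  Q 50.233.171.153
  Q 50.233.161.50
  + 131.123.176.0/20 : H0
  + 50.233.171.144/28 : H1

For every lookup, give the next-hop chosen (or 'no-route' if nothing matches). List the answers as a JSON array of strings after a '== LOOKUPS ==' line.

Apply in order:
  add 131.0.0.0/8 -> H0 at depth 8
  del 131.0.0.0/8 (clear depth 8)
  add 50.233.160.0/20 -> H4 at depth 20
  ? 50.233.160.43  path d0:-→d1:-→d2:-→d3:-→d4:-→d5:-→d6:-→d7:-→d8:-→d9:-→d10:-→d11:-→d12:-→d13:-→d14:-→d15:-→d16:-→d17:-→d18:-→d19:-→d20:H4  best=H4
  add 50.0.0.0/8 -> H2 at depth 8
  add 50.233.160.0/20 -> H2 at depth 20
  add 131.0.0.0/8 -> H3 at depth 8
  ? 131.0.0.0  path d0:-→d1:-→d2:-→d3:-→d4:-→d5:-→d6:-→d7:-→d8:H3  best=H3
  add 0.0.0.0/0 -> H4 at depth 0
  del 131.0.0.0/8 (clear depth 8)
  add 50.233.171.152/29 -> H4 at depth 29
  ? 56.45.162.196  path d0:H4→d1:-→d2:-→d3:-→d4:-  best=H4
  ? 50.233.171.155  path d0:H4→d1:-→d2:-→d3:-→d4:-→d5:-→d6:-→d7:-→d8:H2→d9:-→d10:-→d11:-→d12:-→d13:-→d14:-→d15:-→d16:-→d17:-→d18:-→d19:-→d20:H2→d21:-→d22:-→d23:-→d24:-→d25:-→d26:-→d27:-→d28:-→d29:H4  best=H4
  ? 50.233.171.152  path d0:H4→d1:-→d2:-→d3:-→d4:-→d5:-→d6:-→d7:-→d8:H2→d9:-→d10:-→d11:-→d12:-→d13:-→d14:-→d15:-→d16:-→d17:-→d18:-→d19:-→d20:H2→d21:-→d22:-→d23:-→d24:-→d25:-→d26:-→d27:-→d28:-→d29:H4  best=H4
  ? 50.233.160.0  path d0:H4→d1:-→d2:-→d3:-→d4:-→d5:-→d6:-→d7:-→d8:H2→d9:-→d10:-→d11:-→d12:-→d13:-→d14:-→d15:-→d16:-→d17:-→d18:-→d19:-→d20:H2  best=H2
  add 131.123.185.160/32 -> H2 at depth 32
  add 50.233.171.159/32 -> H0 at depth 32
  add 50.233.0.0/16 -> H4 at depth 16
  ? 49.14.105.205  path d0:H4→d1:-→d2:-→d3:-→d4:-→d5:-→d6:-  best=H4
  ? 50.233.171.152  path d0:H4→d1:-→d2:-→d3:-→d4:-→d5:-→d6:-→d7:-→d8:H2→d9:-→d10:-→d11:-→d12:-→d13:-→d14:-→d15:-→d16:H4→d17:-→d18:-→d19:-→d20:H2→d21:-→d22:-→d23:-→d24:-→d25:-→d26:-→d27:-→d28:-→d29:H4  best=H4
  add 0.0.0.0/0 -> H3 at depth 0
  ? 50.233.171.155  path d0:H3→d1:-→d2:-→d3:-→d4:-→d5:-→d6:-→d7:-→d8:H2→d9:-→d10:-→d11:-→d12:-→d13:-→d14:-→d15:-→d16:H4→d17:-→d18:-→d19:-→d20:H2→d21:-→d22:-→d23:-→d24:-→d25:-→d26:-→d27:-→d28:-→d29:H4  best=H4
  del 131.123.185.160/32 (clear depth 32)
  add 50.233.160.0/19 -> H3 at depth 19
  ? 107.77.58.47  path d0:H3→d1:-  best=H3
  ? 50.233.182.151  path d0:H3→d1:-→d2:-→d3:-→d4:-→d5:-→d6:-→d7:-→d8:H2→d9:-→d10:-→d11:-→d12:-→d13:-→d14:-→d15:-→d16:H4→d17:-→d18:-→d19:H3  best=H3
  add 48.0.0.0/5 -> H1 at depth 5
  add 50.224.0.0/12 -> H3 at depth 12
  add 131.123.176.0/20 -> H4 at depth 20
  ? 48.0.0.127  path d0:H3→d1:-→d2:-→d3:-→d4:-→d5:H1→d6:-  best=H1
  ? 50.233.160.170  path d0:H3→d1:-→d2:-→d3:-→d4:-→d5:H1→d6:-→d7:-→d8:H2→d9:-→d10:-→d11:-→d12:H3→d13:-→d14:-→d15:-→d16:H4→d17:-→d18:-→d19:H3→d20:H2  best=H2
  ? 50.233.160.175  path d0:H3→d1:-→d2:-→d3:-→d4:-→d5:H1→d6:-→d7:-→d8:H2→d9:-→d10:-→d11:-→d12:H3→d13:-→d14:-→d15:-→d16:H4→d17:-→d18:-→d19:H3→d20:H2  best=H2
  add 131.123.185.0/24 -> H5 at depth 24
  add 0.0.0.0/0 -> H1 at depth 0
  del 50.0.0.0/8 (clear depth 8)
  ? 50.233.171.153  path d0:H1→d1:-→d2:-→d3:-→d4:-→d5:H1→d6:-→d7:-→d8:-→d9:-→d10:-→d11:-→d12:H3→d13:-→d14:-→d15:-→d16:H4→d17:-→d18:-→d19:H3→d20:H2→d21:-→d22:-→d23:-→d24:-→d25:-→d26:-→d27:-→d28:-→d29:H4  best=H4
  ? 50.233.161.50  path d0:H1→d1:-→d2:-→d3:-→d4:-→d5:H1→d6:-→d7:-→d8:-→d9:-→d10:-→d11:-→d12:H3→d13:-→d14:-→d15:-→d16:H4→d17:-→d18:-→d19:H3→d20:H2  best=H2
  add 131.123.176.0/20 -> H0 at depth 20
  add 50.233.171.144/28 -> H1 at depth 28

== LOOKUPS ==
["H4","H3","H4","H4","H4","H2","H4","H4","H4","H3","H3","H1","H2","H2","H4","H2"]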